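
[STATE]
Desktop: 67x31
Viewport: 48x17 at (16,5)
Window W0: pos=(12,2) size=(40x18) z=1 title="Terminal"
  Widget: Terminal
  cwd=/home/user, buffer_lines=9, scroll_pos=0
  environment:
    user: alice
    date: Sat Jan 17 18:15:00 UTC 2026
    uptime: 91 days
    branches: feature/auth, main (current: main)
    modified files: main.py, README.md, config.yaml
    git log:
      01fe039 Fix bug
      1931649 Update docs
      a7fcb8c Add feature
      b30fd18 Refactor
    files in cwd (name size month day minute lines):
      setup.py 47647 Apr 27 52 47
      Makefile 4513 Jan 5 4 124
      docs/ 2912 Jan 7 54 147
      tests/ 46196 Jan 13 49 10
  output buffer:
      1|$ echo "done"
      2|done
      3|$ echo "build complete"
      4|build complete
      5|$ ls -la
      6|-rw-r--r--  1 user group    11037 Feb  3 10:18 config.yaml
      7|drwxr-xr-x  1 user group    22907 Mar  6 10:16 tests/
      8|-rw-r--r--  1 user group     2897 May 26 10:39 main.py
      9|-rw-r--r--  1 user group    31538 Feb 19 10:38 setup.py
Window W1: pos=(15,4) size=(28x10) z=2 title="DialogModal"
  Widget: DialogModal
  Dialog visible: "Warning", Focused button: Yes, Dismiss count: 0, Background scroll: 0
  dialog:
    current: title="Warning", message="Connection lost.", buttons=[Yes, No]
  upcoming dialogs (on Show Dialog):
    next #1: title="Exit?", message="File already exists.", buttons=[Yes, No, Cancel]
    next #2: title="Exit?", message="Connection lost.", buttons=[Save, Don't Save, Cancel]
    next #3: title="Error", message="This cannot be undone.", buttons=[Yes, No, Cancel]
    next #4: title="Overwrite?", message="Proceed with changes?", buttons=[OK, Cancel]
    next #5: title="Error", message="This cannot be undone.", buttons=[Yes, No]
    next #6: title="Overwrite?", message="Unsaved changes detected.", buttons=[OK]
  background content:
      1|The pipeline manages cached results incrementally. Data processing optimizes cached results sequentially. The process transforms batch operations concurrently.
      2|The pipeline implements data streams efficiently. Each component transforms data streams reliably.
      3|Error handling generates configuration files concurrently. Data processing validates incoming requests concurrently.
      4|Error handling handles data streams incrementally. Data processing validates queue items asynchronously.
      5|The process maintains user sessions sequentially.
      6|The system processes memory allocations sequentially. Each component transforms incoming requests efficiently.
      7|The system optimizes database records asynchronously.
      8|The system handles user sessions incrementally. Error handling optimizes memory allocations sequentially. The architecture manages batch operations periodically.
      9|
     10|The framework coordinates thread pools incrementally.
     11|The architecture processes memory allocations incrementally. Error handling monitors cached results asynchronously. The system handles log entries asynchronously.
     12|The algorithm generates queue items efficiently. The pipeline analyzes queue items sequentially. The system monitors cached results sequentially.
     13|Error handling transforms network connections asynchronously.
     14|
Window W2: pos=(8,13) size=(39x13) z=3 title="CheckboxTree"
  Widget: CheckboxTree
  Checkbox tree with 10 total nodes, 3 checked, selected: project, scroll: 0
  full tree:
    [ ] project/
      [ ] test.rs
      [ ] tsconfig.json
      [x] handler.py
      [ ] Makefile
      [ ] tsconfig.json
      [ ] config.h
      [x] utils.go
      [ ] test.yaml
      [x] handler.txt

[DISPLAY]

 DialogModal              ┃        ┃            
──────────────────────────┨        ┃            
The┌──────────────────┐che┃        ┃            
The│     Warning      │ da┃        ┃            
Err│ Connection lost. │s c┃        ┃            
Err│    [Yes]  No     │dat┃037 Feb ┃            
The└──────────────────┘ser┃907 Mar ┃            
The system processes memor┃897 May ┃            
━━━━━━━━━━━━━━━━━━━━━━━━━━━━━━┓Feb ┃            
oxTree                        ┃    ┃            
──────────────────────────────┨    ┃            
oject/                        ┃    ┃            
test.rs                       ┃    ┃            
tsconfig.json                 ┃    ┃            
handler.py                    ┃━━━━┛            
Makefile                      ┃                 
tsconfig.json                 ┃                 


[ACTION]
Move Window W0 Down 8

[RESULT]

 DialogModal              ┃                     
──────────────────────────┨                     
The┌──────────────────┐che┃                     
The│     Warning      │ da┃                     
Err│ Connection lost. │s c┃                     
Err│    [Yes]  No     │dat┃━━━━━━━━┓            
The└──────────────────┘ser┃        ┃            
The system processes memor┃────────┨            
━━━━━━━━━━━━━━━━━━━━━━━━━━━━━━┓    ┃            
oxTree                        ┃    ┃            
──────────────────────────────┨    ┃            
oject/                        ┃    ┃            
test.rs                       ┃    ┃            
tsconfig.json                 ┃Feb ┃            
handler.py                    ┃Mar ┃            
Makefile                      ┃May ┃            
tsconfig.json                 ┃Feb ┃            


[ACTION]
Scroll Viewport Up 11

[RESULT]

                                                
                                                
                                                
                                                
━━━━━━━━━━━━━━━━━━━━━━━━━━┓                     
 DialogModal              ┃                     
──────────────────────────┨                     
The┌──────────────────┐che┃                     
The│     Warning      │ da┃                     
Err│ Connection lost. │s c┃                     
Err│    [Yes]  No     │dat┃━━━━━━━━┓            
The└──────────────────┘ser┃        ┃            
The system processes memor┃────────┨            
━━━━━━━━━━━━━━━━━━━━━━━━━━━━━━┓    ┃            
oxTree                        ┃    ┃            
──────────────────────────────┨    ┃            
oject/                        ┃    ┃            


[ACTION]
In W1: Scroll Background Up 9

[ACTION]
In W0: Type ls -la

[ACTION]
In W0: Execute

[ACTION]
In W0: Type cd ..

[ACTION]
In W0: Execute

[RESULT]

                                                
                                                
                                                
                                                
━━━━━━━━━━━━━━━━━━━━━━━━━━┓                     
 DialogModal              ┃                     
──────────────────────────┨                     
The┌──────────────────┐che┃                     
The│     Warning      │ da┃                     
Err│ Connection lost. │s c┃                     
Err│    [Yes]  No     │dat┃━━━━━━━━┓            
The└──────────────────┘ser┃        ┃            
The system processes memor┃────────┨            
━━━━━━━━━━━━━━━━━━━━━━━━━━━━━━┓    ┃            
oxTree                        ┃    ┃            
──────────────────────────────┨Feb ┃            
oject/                        ┃Mar ┃            


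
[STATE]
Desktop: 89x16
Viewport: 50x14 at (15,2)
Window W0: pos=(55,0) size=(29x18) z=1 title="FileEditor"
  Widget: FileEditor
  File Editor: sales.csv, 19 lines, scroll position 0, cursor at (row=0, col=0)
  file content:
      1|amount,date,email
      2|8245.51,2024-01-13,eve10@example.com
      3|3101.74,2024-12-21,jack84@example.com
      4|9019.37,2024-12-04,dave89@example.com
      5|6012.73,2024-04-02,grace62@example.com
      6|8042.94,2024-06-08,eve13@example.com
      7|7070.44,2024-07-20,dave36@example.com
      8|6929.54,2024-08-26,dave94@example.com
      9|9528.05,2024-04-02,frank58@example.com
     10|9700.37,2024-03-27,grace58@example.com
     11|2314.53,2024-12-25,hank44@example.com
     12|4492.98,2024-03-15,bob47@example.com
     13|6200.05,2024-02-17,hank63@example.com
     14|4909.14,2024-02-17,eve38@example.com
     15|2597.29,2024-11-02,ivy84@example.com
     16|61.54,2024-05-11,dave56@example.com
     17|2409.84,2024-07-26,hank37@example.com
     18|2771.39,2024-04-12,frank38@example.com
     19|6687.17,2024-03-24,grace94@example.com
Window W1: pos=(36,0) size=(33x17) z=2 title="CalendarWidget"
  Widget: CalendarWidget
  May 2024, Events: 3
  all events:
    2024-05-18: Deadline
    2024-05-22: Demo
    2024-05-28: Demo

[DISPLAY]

                     ┠────────────────────────────
                     ┃            May 2024        
                     ┃Mo Tu We Th Fr Sa Su        
                     ┃       1  2  3  4  5        
                     ┃ 6  7  8  9 10 11 12        
                     ┃13 14 15 16 17 18* 19       
                     ┃20 21 22* 23 24 25 26       
                     ┃27 28* 29 30 31             
                     ┃                            
                     ┃                            
                     ┃                            
                     ┃                            
                     ┃                            
                     ┃                            


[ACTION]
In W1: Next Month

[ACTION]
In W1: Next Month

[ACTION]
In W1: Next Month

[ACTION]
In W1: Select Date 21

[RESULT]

                     ┠────────────────────────────
                     ┃          August 2024       
                     ┃Mo Tu We Th Fr Sa Su        
                     ┃          1  2  3  4        
                     ┃ 5  6  7  8  9 10 11        
                     ┃12 13 14 15 16 17 18        
                     ┃19 20 [21] 22 23 24 25      
                     ┃26 27 28 29 30 31           
                     ┃                            
                     ┃                            
                     ┃                            
                     ┃                            
                     ┃                            
                     ┃                            


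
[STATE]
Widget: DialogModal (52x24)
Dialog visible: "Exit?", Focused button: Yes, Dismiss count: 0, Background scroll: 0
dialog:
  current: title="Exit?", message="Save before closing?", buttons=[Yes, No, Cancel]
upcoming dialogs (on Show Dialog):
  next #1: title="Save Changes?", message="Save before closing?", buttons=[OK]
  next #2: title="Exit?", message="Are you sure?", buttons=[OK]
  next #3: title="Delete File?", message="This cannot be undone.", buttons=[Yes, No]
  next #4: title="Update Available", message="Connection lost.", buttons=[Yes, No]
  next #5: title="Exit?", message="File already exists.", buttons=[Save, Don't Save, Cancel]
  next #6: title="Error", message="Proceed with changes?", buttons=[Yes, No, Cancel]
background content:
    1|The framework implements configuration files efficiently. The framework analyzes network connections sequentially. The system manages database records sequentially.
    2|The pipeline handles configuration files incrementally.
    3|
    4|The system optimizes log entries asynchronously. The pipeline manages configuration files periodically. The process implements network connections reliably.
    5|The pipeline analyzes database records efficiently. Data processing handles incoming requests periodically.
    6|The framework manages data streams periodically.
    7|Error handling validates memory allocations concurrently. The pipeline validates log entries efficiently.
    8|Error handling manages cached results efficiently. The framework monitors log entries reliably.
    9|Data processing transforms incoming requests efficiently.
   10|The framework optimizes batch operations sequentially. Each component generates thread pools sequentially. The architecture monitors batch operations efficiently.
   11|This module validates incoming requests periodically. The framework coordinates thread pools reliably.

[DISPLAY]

The framework implements configuration files efficie
The pipeline handles configuration files incremental
                                                    
The system optimizes log entries asynchronously. The
The pipeline analyzes database records efficiently. 
The framework manages data streams periodically.    
Error handling validates memory allocations concurre
Error handling manages cached results efficiently. T
Data processing transforms incoming requests efficie
The framework ┌──────────────────────┐ns sequentiall
This module va│        Exit?         │s periodically
              │ Save before closing? │              
              │ [Yes]  No   Cancel   │              
              └──────────────────────┘              
                                                    
                                                    
                                                    
                                                    
                                                    
                                                    
                                                    
                                                    
                                                    
                                                    


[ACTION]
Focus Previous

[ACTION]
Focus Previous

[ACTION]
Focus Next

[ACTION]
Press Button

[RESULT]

The framework implements configuration files efficie
The pipeline handles configuration files incremental
                                                    
The system optimizes log entries asynchronously. The
The pipeline analyzes database records efficiently. 
The framework manages data streams periodically.    
Error handling validates memory allocations concurre
Error handling manages cached results efficiently. T
Data processing transforms incoming requests efficie
The framework optimizes batch operations sequentiall
This module validates incoming requests periodically
                                                    
                                                    
                                                    
                                                    
                                                    
                                                    
                                                    
                                                    
                                                    
                                                    
                                                    
                                                    
                                                    


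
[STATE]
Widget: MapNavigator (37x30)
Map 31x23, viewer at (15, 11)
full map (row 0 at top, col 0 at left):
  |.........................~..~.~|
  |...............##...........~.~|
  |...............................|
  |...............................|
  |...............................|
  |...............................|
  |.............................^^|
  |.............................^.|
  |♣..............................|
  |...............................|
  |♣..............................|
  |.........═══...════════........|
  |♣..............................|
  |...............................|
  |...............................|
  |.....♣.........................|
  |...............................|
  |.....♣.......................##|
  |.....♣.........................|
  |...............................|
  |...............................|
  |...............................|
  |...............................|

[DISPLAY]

                                     
                                     
                                     
                                     
   .........................~..~.~   
   ...............##...........~.~   
   ...............................   
   ...............................   
   ...............................   
   ...............................   
   .............................^^   
   .............................^.   
   ♣..............................   
   ...............................   
   ♣..............................   
   .........═══...@═══════........   
   ♣..............................   
   ...............................   
   ...............................   
   .....♣.........................   
   ...............................   
   .....♣.......................##   
   .....♣.........................   
   ...............................   
   ...............................   
   ...............................   
   ...............................   
                                     
                                     
                                     


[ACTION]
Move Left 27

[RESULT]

                                     
                                     
                                     
                                     
                  ...................
                  ...............##..
                  ...................
                  ...................
                  ...................
                  ...................
                  ...................
                  ...................
                  ♣..................
                  ...................
                  ♣..................
                  @........═══...════
                  ♣..................
                  ...................
                  ...................
                  .....♣.............
                  ...................
                  .....♣.............
                  .....♣.............
                  ...................
                  ...................
                  ...................
                  ...................
                                     
                                     
                                     


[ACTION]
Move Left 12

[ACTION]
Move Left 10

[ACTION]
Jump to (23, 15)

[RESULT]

....................~..~.~           
..........##...........~.~           
..........................           
..........................           
..........................           
..........................           
........................^^           
........................^.           
..........................           
..........................           
..........................           
....═══...════════........           
..........................           
..........................           
..........................           
♣.................@.......           
..........................           
♣.......................##           
♣.........................           
..........................           
..........................           
..........................           
..........................           
                                     
                                     
                                     
                                     
                                     
                                     
                                     


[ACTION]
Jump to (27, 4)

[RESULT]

                                     
                                     
                                     
                                     
                                     
                                     
                                     
                                     
                                     
                                     
                                     
................~..~.~               
......##...........~.~               
......................               
......................               
..................@...               
......................               
....................^^               
....................^.               
......................               
......................               
......................               
═══...════════........               
......................               
......................               
......................               
......................               
......................               
....................##               
......................               


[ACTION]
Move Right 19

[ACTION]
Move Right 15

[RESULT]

                                     
                                     
                                     
                                     
                                     
                                     
                                     
                                     
                                     
                                     
                                     
.............~..~.~                  
...##...........~.~                  
...................                  
...................                  
..................@                  
...................                  
.................^^                  
.................^.                  
...................                  
...................                  
...................                  
...════════........                  
...................                  
...................                  
...................                  
...................                  
...................                  
.................##                  
...................                  


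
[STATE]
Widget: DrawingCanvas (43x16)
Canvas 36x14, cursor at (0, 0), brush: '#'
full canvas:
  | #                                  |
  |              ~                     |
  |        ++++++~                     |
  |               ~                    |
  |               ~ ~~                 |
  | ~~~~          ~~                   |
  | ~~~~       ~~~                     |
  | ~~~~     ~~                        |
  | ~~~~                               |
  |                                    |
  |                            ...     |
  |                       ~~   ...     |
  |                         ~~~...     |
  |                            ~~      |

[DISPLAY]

+#                                         
              ~                            
        ++++++~                            
               ~                           
               ~ ~~                        
 ~~~~          ~~                          
 ~~~~       ~~~                            
 ~~~~     ~~                               
 ~~~~                                      
                                           
                            ...            
                       ~~   ...            
                         ~~~...            
                            ~~             
                                           
                                           


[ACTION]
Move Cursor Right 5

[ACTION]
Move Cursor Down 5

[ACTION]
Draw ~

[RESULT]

 #                                         
              ~                            
        ++++++~                            
               ~                           
               ~ ~~                        
 ~~~~~         ~~                          
 ~~~~       ~~~                            
 ~~~~     ~~                               
 ~~~~                                      
                                           
                            ...            
                       ~~   ...            
                         ~~~...            
                            ~~             
                                           
                                           


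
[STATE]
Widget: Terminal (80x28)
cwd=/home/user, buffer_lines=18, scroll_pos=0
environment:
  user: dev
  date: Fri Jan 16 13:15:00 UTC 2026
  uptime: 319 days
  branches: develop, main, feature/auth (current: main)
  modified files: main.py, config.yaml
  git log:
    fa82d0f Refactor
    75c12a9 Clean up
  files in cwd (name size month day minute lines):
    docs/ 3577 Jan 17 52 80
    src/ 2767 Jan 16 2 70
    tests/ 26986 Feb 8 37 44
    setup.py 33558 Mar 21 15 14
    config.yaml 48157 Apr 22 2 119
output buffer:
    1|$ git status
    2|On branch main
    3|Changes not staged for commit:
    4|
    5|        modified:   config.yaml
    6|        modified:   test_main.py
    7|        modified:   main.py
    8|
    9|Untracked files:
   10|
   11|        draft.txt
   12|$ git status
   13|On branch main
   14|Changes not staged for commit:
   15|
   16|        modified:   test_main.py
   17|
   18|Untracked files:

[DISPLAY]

$ git status                                                                    
On branch main                                                                  
Changes not staged for commit:                                                  
                                                                                
        modified:   config.yaml                                                 
        modified:   test_main.py                                                
        modified:   main.py                                                     
                                                                                
Untracked files:                                                                
                                                                                
        draft.txt                                                               
$ git status                                                                    
On branch main                                                                  
Changes not staged for commit:                                                  
                                                                                
        modified:   test_main.py                                                
                                                                                
Untracked files:                                                                
$ █                                                                             
                                                                                
                                                                                
                                                                                
                                                                                
                                                                                
                                                                                
                                                                                
                                                                                
                                                                                


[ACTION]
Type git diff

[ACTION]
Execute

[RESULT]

$ git status                                                                    
On branch main                                                                  
Changes not staged for commit:                                                  
                                                                                
        modified:   config.yaml                                                 
        modified:   test_main.py                                                
        modified:   main.py                                                     
                                                                                
Untracked files:                                                                
                                                                                
        draft.txt                                                               
$ git status                                                                    
On branch main                                                                  
Changes not staged for commit:                                                  
                                                                                
        modified:   test_main.py                                                
                                                                                
Untracked files:                                                                
$ git diff                                                                      
diff --git a/main.py b/main.py                                                  
--- a/main.py                                                                   
+++ b/main.py                                                                   
@@ -1,3 +1,4 @@                                                                 
+# updated                                                                      
 import sys                                                                     
$ █                                                                             
                                                                                
                                                                                


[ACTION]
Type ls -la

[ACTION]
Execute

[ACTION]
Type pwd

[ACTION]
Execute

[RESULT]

        modified:   main.py                                                     
                                                                                
Untracked files:                                                                
                                                                                
        draft.txt                                                               
$ git status                                                                    
On branch main                                                                  
Changes not staged for commit:                                                  
                                                                                
        modified:   test_main.py                                                
                                                                                
Untracked files:                                                                
$ git diff                                                                      
diff --git a/main.py b/main.py                                                  
--- a/main.py                                                                   
+++ b/main.py                                                                   
@@ -1,3 +1,4 @@                                                                 
+# updated                                                                      
 import sys                                                                     
$ ls -la                                                                        
drwxr-xr-x  1 dev group     3577 Jan 17 10:52 docs/                             
drwxr-xr-x  1 dev group     2767 Jan 16 10:02 src/                              
drwxr-xr-x  1 dev group    26986 Feb  8 10:37 tests/                            
-rw-r--r--  1 dev group    33558 Mar 21 10:15 setup.py                          
-rw-r--r--  1 dev group    48157 Apr 22 10:02 config.yaml                       
$ pwd                                                                           
/home/user                                                                      
$ █                                                                             


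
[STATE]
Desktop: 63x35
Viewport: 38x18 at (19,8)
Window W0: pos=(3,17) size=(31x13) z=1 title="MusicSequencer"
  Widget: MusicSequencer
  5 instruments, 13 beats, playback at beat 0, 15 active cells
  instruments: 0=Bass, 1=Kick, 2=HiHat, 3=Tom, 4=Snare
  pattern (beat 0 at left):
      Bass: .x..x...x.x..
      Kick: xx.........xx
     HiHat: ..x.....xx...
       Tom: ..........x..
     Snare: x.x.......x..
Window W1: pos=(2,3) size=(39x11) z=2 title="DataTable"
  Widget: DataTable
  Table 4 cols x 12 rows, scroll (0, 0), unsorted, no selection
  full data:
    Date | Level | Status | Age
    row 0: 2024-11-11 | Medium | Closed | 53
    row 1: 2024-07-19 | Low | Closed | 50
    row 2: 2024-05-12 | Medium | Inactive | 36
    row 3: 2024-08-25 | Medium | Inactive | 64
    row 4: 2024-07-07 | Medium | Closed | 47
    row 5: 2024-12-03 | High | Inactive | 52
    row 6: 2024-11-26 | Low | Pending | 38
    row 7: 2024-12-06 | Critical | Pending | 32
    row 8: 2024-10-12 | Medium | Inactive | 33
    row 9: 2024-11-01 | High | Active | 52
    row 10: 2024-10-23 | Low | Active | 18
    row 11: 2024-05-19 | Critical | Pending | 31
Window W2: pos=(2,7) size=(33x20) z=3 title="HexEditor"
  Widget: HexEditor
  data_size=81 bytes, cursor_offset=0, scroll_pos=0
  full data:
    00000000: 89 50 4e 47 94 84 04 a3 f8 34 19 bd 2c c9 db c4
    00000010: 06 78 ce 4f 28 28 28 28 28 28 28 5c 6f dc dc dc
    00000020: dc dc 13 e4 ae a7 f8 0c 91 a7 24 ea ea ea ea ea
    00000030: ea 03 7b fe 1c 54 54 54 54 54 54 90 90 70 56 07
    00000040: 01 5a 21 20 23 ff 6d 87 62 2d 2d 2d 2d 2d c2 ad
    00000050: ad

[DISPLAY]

               ┃     ┃                
───────────────┨     ┃                
4e 47 94 84 04 ┃     ┃                
ce 4f 28 28 28 ┃     ┃                
13 e4 ae a7 f8 ┃     ┃                
7b fe 1c 54 54 ┃━━━━━┛                
21 20 23 ff 6d ┃                      
               ┃                      
               ┃                      
               ┃                      
               ┃                      
               ┃                      
               ┃                      
               ┃                      
               ┃                      
               ┃                      
               ┃                      
               ┃                      


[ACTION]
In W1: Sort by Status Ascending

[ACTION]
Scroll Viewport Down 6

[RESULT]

21 20 23 ff 6d ┃                      
               ┃                      
               ┃                      
               ┃                      
               ┃                      
               ┃                      
               ┃                      
               ┃                      
               ┃                      
               ┃                      
               ┃                      
               ┃                      
━━━━━━━━━━━━━━━┛                      
              ┃                       
              ┃                       
━━━━━━━━━━━━━━┛                       
                                      
                                      


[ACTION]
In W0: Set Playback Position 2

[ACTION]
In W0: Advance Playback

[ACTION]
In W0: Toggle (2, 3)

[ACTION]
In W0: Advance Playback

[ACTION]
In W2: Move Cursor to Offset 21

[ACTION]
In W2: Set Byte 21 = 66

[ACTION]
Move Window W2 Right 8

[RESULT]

  01 5a 21 20 23 ff 6d ┃              
  ad                   ┃              
                       ┃              
                       ┃              
                       ┃              
                       ┃              
                       ┃              
                       ┃              
                       ┃              
                       ┃              
                       ┃              
                       ┃              
━━━━━━━━━━━━━━━━━━━━━━━┛              
              ┃                       
              ┃                       
━━━━━━━━━━━━━━┛                       
                                      
                                      


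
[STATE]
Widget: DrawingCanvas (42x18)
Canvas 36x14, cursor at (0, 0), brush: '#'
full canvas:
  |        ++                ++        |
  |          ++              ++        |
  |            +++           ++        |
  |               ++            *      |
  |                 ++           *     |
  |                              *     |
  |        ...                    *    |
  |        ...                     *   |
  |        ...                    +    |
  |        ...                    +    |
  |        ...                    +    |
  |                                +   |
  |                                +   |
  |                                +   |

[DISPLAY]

+       ++                ++              
          ++              ++              
            +++           ++              
               ++            *            
                 ++           *           
                              *           
        ...                    *          
        ...                     *         
        ...                    +          
        ...                    +          
        ...                    +          
                                +         
                                +         
                                +         
                                          
                                          
                                          
                                          


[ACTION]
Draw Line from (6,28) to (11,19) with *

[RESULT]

+       ++                ++              
          ++              ++              
            +++           ++              
               ++            *            
                 ++           *           
                              *           
        ...                 *  *          
        ...               **    *         
        ...             **     +          
        ...           **       +          
        ...         **         +          
                   *            +         
                                +         
                                +         
                                          
                                          
                                          
                                          


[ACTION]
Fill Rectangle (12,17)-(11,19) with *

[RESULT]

+       ++                ++              
          ++              ++              
            +++           ++              
               ++            *            
                 ++           *           
                              *           
        ...                 *  *          
        ...               **    *         
        ...             **     +          
        ...           **       +          
        ...         **         +          
                 ***            +         
                 ***            +         
                                +         
                                          
                                          
                                          
                                          


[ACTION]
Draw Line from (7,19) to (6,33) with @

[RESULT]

+       ++                ++              
          ++              ++              
            +++           ++              
               ++            *            
                 ++           *           
                              *           
        ...                @@@@@@@        
        ...        @@@@@@@@*    *         
        ...             **     +          
        ...           **       +          
        ...         **         +          
                 ***            +         
                 ***            +         
                                +         
                                          
                                          
                                          
                                          


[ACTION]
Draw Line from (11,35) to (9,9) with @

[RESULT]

+       ++                ++              
          ++              ++              
            +++           ++              
               ++            *            
                 ++           *           
                              *           
        ...                @@@@@@@        
        ...        @@@@@@@@*    *         
        ...             **     +          
        .@@@@@@@      **       +          
        ...     @@@@@@@@@@@@@  +          
                 ***         @@@@@@@      
                 ***            +         
                                +         
                                          
                                          
                                          
                                          
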